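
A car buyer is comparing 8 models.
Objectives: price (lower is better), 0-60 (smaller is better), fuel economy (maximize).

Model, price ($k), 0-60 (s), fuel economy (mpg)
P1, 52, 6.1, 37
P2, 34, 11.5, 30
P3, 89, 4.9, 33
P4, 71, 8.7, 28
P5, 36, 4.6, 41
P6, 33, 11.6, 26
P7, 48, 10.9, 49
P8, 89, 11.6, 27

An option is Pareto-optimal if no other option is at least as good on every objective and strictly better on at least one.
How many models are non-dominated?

4

P1: dominated by P5 (price 36≤52, 0-60 4.6≤6.1, fuel economy 41≥37).
P2: not dominated.
P3: dominated by P5 (price 36≤89, 0-60 4.6≤4.9, fuel economy 41≥33).
P4: dominated by P1 (price 52≤71, 0-60 6.1≤8.7, fuel economy 37≥28).
P5: not dominated (best 0-60).
P6: not dominated (best price).
P7: not dominated (best fuel economy).
P8: dominated by P1 (price 52≤89, 0-60 6.1≤11.6, fuel economy 37≥27).
Pareto-optimal: P2, P5, P6, P7 → 4.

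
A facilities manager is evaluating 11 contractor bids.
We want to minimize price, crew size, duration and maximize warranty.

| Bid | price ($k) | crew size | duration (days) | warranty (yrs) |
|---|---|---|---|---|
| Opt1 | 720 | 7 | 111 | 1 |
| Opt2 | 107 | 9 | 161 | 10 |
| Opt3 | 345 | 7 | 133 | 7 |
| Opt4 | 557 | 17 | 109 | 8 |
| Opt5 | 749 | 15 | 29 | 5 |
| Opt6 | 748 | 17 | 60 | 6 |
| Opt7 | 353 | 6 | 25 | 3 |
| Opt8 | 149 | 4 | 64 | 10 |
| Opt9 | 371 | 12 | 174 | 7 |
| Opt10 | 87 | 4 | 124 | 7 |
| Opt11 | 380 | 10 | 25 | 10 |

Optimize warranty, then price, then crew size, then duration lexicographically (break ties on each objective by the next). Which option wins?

First maximize warranty: best is 10, kept {Opt2, Opt8, Opt11}.
Then minimize price: best is 107, kept {Opt2}.

Opt2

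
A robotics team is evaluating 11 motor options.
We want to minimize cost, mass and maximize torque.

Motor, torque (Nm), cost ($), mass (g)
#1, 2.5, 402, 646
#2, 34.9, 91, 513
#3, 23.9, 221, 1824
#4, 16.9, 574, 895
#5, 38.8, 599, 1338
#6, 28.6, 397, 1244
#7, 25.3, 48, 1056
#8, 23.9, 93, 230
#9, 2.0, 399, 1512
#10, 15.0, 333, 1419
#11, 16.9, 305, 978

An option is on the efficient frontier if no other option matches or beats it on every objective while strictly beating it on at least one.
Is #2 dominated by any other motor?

#1: worse on torque (2.5 vs 34.9).
#3: worse on torque (23.9 vs 34.9).
#4: worse on torque (16.9 vs 34.9).
#5: worse on cost (599 vs 91).
#6: worse on torque (28.6 vs 34.9).
#7: worse on torque (25.3 vs 34.9).
#8: worse on torque (23.9 vs 34.9).
#9: worse on torque (2.0 vs 34.9).
#10: worse on torque (15.0 vs 34.9).
#11: worse on torque (16.9 vs 34.9).
No option is at least as good as #2 on every objective and strictly better on one.

No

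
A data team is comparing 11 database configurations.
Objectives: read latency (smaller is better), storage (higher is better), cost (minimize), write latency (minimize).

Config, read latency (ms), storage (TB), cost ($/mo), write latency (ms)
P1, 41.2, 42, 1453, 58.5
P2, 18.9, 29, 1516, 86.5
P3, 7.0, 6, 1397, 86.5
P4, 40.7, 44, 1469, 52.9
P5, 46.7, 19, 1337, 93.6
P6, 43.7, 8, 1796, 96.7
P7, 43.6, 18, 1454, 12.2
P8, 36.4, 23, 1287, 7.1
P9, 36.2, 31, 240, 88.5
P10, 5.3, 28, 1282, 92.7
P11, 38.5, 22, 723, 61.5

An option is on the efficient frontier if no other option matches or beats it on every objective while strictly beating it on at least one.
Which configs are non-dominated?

P1: not dominated.
P2: not dominated.
P3: not dominated.
P4: not dominated (best storage).
P5: dominated by P8 (read latency 36.4≤46.7, storage 23≥19, cost 1287≤1337, write latency 7.1≤93.6).
P6: dominated by P1 (read latency 41.2≤43.7, storage 42≥8, cost 1453≤1796, write latency 58.5≤96.7).
P7: dominated by P8 (read latency 36.4≤43.6, storage 23≥18, cost 1287≤1454, write latency 7.1≤12.2).
P8: not dominated (best write latency).
P9: not dominated (best cost).
P10: not dominated (best read latency).
P11: not dominated.

P1, P2, P3, P4, P8, P9, P10, P11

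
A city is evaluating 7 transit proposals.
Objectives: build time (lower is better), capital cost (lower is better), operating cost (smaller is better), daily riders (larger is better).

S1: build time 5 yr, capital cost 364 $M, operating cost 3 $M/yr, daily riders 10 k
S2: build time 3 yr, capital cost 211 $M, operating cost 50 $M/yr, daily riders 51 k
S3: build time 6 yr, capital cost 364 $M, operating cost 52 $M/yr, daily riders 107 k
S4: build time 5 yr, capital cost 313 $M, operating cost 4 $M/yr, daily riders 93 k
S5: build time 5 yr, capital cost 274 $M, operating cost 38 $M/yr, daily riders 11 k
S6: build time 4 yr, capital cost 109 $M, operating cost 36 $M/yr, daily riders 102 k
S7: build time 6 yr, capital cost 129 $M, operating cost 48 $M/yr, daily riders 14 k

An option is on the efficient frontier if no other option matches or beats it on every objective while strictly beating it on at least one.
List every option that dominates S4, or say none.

none

S1: worse on capital cost (364 vs 313).
S2: worse on operating cost (50 vs 4).
S3: worse on build time (6 vs 5).
S5: worse on operating cost (38 vs 4).
S6: worse on operating cost (36 vs 4).
S7: worse on build time (6 vs 5).
No option dominates S4.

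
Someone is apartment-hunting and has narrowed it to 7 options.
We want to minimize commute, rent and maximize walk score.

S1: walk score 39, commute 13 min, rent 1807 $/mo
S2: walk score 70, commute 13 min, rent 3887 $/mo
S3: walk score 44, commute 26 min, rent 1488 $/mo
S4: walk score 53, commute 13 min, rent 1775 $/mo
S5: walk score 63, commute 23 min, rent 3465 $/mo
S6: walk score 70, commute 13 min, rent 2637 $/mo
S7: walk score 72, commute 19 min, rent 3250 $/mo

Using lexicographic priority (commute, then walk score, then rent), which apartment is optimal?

S6

First minimize commute: best is 13, kept {S1, S2, S4, S6}.
Then maximize walk score: best is 70, kept {S2, S6}.
Then minimize rent: best is 2637, kept {S6}.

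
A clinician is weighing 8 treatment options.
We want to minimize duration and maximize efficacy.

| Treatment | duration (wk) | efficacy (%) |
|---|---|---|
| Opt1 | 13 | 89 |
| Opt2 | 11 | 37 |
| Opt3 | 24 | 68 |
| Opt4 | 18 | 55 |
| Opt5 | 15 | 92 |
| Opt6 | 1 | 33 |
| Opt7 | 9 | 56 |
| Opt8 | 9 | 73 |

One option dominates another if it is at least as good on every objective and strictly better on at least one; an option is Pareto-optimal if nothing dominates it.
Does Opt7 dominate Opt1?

Opt7 vs Opt1: Opt7 is worse on efficacy (56 vs 89), so it does not dominate Opt1.

No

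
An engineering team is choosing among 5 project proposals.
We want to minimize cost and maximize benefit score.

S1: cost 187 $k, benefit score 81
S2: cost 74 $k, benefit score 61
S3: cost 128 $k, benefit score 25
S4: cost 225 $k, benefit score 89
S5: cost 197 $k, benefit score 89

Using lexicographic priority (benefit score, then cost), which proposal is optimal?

S5

First maximize benefit score: best is 89, kept {S4, S5}.
Then minimize cost: best is 197, kept {S5}.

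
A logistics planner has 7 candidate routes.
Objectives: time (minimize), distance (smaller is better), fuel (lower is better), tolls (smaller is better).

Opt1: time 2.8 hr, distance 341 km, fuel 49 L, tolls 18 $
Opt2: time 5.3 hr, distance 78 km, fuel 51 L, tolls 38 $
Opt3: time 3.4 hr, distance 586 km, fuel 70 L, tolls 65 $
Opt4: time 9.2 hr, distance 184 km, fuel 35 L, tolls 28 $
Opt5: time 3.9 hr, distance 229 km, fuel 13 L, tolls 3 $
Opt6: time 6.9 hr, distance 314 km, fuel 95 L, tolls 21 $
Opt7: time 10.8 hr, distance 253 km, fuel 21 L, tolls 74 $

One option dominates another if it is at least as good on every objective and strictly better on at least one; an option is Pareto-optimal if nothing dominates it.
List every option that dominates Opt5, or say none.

Opt1: worse on distance (341 vs 229).
Opt2: worse on time (5.3 vs 3.9).
Opt3: worse on distance (586 vs 229).
Opt4: worse on time (9.2 vs 3.9).
Opt6: worse on time (6.9 vs 3.9).
Opt7: worse on time (10.8 vs 3.9).
No option dominates Opt5.

none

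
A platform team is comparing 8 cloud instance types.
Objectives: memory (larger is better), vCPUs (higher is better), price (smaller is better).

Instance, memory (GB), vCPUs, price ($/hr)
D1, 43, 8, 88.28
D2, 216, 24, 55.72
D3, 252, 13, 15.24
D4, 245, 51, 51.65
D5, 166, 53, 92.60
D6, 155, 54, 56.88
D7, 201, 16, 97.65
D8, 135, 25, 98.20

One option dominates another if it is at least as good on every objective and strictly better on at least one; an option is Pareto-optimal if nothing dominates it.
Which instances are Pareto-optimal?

D1: dominated by D2 (memory 216≥43, vCPUs 24≥8, price 55.72≤88.28).
D2: dominated by D4 (memory 245≥216, vCPUs 51≥24, price 51.65≤55.72).
D3: not dominated (best memory).
D4: not dominated.
D5: not dominated.
D6: not dominated (best vCPUs).
D7: dominated by D2 (memory 216≥201, vCPUs 24≥16, price 55.72≤97.65).
D8: dominated by D4 (memory 245≥135, vCPUs 51≥25, price 51.65≤98.20).

D3, D4, D5, D6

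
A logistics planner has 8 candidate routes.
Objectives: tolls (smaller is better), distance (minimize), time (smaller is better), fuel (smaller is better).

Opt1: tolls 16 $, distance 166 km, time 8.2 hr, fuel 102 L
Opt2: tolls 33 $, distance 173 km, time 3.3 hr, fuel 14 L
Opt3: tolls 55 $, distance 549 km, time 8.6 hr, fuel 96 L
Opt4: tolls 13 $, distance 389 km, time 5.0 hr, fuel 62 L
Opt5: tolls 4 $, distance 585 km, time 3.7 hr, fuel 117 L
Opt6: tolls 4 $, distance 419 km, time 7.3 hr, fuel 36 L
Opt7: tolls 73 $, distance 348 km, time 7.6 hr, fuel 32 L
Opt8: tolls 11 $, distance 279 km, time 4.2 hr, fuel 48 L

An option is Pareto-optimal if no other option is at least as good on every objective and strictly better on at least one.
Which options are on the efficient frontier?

Opt1: not dominated (best distance).
Opt2: not dominated (best time).
Opt3: dominated by Opt2 (tolls 33≤55, distance 173≤549, time 3.3≤8.6, fuel 14≤96).
Opt4: dominated by Opt8 (tolls 11≤13, distance 279≤389, time 4.2≤5.0, fuel 48≤62).
Opt5: not dominated.
Opt6: not dominated.
Opt7: dominated by Opt2 (tolls 33≤73, distance 173≤348, time 3.3≤7.6, fuel 14≤32).
Opt8: not dominated.

Opt1, Opt2, Opt5, Opt6, Opt8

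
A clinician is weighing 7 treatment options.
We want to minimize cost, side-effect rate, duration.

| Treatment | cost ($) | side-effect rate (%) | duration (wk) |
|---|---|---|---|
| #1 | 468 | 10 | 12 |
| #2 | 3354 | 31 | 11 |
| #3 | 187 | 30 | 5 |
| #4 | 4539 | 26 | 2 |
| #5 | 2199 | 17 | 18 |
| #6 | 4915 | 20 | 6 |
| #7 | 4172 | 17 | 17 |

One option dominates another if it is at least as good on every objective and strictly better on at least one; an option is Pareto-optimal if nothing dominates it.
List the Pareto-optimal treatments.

#1, #3, #4, #6

#1: not dominated (best side-effect rate).
#2: dominated by #3 (cost 187≤3354, side-effect rate 30≤31, duration 5≤11).
#3: not dominated (best cost).
#4: not dominated (best duration).
#5: dominated by #1 (cost 468≤2199, side-effect rate 10≤17, duration 12≤18).
#6: not dominated.
#7: dominated by #1 (cost 468≤4172, side-effect rate 10≤17, duration 12≤17).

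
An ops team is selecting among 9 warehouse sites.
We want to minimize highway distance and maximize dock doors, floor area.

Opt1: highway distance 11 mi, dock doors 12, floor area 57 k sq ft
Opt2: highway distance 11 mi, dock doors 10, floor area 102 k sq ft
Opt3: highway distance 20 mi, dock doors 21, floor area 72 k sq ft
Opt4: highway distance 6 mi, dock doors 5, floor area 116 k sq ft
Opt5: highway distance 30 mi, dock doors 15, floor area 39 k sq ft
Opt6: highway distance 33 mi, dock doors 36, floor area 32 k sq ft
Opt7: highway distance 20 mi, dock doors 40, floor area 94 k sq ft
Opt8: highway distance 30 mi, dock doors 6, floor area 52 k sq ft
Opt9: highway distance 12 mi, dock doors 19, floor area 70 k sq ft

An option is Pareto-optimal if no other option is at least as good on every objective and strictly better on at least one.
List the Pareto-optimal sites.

Opt1: not dominated.
Opt2: not dominated.
Opt3: dominated by Opt7 (highway distance 20≤20, dock doors 40≥21, floor area 94≥72).
Opt4: not dominated (best highway distance).
Opt5: dominated by Opt3 (highway distance 20≤30, dock doors 21≥15, floor area 72≥39).
Opt6: dominated by Opt7 (highway distance 20≤33, dock doors 40≥36, floor area 94≥32).
Opt7: not dominated (best dock doors).
Opt8: dominated by Opt1 (highway distance 11≤30, dock doors 12≥6, floor area 57≥52).
Opt9: not dominated.

Opt1, Opt2, Opt4, Opt7, Opt9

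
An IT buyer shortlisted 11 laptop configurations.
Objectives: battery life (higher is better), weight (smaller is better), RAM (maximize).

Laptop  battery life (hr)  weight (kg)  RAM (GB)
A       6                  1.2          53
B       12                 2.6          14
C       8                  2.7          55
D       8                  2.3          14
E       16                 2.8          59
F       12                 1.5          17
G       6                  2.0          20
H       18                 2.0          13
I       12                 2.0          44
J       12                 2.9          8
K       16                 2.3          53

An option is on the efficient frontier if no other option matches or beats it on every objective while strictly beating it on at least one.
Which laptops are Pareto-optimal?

A: not dominated (best weight).
B: dominated by F (battery life 12≥12, weight 1.5≤2.6, RAM 17≥14).
C: not dominated.
D: dominated by F (battery life 12≥8, weight 1.5≤2.3, RAM 17≥14).
E: not dominated (best RAM).
F: not dominated.
G: dominated by A (battery life 6≥6, weight 1.2≤2.0, RAM 53≥20).
H: not dominated (best battery life).
I: not dominated.
J: dominated by B (battery life 12≥12, weight 2.6≤2.9, RAM 14≥8).
K: not dominated.

A, C, E, F, H, I, K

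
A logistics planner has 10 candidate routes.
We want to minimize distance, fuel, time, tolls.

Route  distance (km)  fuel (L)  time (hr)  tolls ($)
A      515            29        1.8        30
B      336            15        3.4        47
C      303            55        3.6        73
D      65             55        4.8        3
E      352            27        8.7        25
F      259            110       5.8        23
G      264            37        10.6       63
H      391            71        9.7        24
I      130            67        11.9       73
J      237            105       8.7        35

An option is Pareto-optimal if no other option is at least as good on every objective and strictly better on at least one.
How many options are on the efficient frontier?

6

A: not dominated (best time).
B: not dominated (best fuel).
C: not dominated.
D: not dominated (best distance).
E: not dominated.
F: dominated by D (distance 65≤259, fuel 55≤110, time 4.8≤5.8, tolls 3≤23).
G: not dominated.
H: dominated by D (distance 65≤391, fuel 55≤71, time 4.8≤9.7, tolls 3≤24).
I: dominated by D (distance 65≤130, fuel 55≤67, time 4.8≤11.9, tolls 3≤73).
J: dominated by D (distance 65≤237, fuel 55≤105, time 4.8≤8.7, tolls 3≤35).
Pareto-optimal: A, B, C, D, E, G → 6.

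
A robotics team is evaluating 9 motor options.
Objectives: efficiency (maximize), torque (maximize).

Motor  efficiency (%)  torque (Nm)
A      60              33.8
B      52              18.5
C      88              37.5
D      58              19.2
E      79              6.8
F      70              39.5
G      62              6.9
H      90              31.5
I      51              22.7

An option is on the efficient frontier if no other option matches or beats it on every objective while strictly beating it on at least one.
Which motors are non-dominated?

C, F, H

A: dominated by C (efficiency 88≥60, torque 37.5≥33.8).
B: dominated by A (efficiency 60≥52, torque 33.8≥18.5).
C: not dominated.
D: dominated by A (efficiency 60≥58, torque 33.8≥19.2).
E: dominated by C (efficiency 88≥79, torque 37.5≥6.8).
F: not dominated (best torque).
G: dominated by C (efficiency 88≥62, torque 37.5≥6.9).
H: not dominated (best efficiency).
I: dominated by A (efficiency 60≥51, torque 33.8≥22.7).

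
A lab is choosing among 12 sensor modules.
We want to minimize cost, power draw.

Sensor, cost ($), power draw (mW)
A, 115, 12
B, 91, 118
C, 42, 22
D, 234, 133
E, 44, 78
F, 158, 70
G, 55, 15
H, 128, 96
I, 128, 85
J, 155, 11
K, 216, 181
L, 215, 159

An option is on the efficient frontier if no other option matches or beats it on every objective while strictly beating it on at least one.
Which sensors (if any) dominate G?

A: worse on cost (115 vs 55).
B: worse on cost (91 vs 55).
C: worse on power draw (22 vs 15).
D: worse on cost (234 vs 55).
E: worse on power draw (78 vs 15).
F: worse on cost (158 vs 55).
H: worse on cost (128 vs 55).
I: worse on cost (128 vs 55).
J: worse on cost (155 vs 55).
K: worse on cost (216 vs 55).
L: worse on cost (215 vs 55).
No option dominates G.

none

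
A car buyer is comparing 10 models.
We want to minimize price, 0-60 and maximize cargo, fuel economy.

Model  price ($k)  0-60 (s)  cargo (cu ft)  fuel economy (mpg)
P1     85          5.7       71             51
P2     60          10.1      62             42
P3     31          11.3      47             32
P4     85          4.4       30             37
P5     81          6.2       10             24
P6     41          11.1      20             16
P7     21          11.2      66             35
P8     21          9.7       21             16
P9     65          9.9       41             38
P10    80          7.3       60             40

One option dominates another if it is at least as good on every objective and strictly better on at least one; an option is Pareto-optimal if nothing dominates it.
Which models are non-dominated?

P1, P2, P4, P5, P7, P8, P9, P10

P1: not dominated (best cargo).
P2: not dominated.
P3: dominated by P7 (price 21≤31, 0-60 11.2≤11.3, cargo 66≥47, fuel economy 35≥32).
P4: not dominated (best 0-60).
P5: not dominated.
P6: dominated by P8 (price 21≤41, 0-60 9.7≤11.1, cargo 21≥20, fuel economy 16≥16).
P7: not dominated.
P8: not dominated.
P9: not dominated.
P10: not dominated.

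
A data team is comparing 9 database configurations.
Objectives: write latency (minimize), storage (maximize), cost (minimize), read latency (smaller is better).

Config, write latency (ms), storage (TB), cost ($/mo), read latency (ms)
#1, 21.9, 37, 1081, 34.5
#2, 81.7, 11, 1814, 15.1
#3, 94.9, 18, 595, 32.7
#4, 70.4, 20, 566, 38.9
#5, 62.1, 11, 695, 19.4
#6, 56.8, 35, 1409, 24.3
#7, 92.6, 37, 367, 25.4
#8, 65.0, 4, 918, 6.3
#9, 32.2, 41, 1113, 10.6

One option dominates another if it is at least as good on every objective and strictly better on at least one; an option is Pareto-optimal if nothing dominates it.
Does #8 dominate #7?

#8 vs #7: #8 is worse on storage (4 vs 37), so it does not dominate #7.

No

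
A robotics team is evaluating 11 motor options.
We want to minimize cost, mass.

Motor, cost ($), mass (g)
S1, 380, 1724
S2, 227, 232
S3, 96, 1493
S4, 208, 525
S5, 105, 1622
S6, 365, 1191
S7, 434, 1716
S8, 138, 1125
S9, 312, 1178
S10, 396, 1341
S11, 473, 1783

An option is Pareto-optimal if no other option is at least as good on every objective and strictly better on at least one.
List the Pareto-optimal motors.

S2, S3, S4, S8

S1: dominated by S2 (cost 227≤380, mass 232≤1724).
S2: not dominated (best mass).
S3: not dominated (best cost).
S4: not dominated.
S5: dominated by S3 (cost 96≤105, mass 1493≤1622).
S6: dominated by S2 (cost 227≤365, mass 232≤1191).
S7: dominated by S2 (cost 227≤434, mass 232≤1716).
S8: not dominated.
S9: dominated by S2 (cost 227≤312, mass 232≤1178).
S10: dominated by S2 (cost 227≤396, mass 232≤1341).
S11: dominated by S1 (cost 380≤473, mass 1724≤1783).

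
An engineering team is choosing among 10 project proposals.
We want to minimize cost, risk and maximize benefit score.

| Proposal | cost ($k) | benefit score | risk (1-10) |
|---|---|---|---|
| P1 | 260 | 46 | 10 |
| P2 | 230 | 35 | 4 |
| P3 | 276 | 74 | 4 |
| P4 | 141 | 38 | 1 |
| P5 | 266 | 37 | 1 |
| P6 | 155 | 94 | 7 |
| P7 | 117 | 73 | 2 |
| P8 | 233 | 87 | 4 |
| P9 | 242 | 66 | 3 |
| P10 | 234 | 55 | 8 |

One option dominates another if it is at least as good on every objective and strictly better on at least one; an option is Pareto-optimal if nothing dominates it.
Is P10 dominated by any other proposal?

P6 vs P10: cost 155≤234, benefit score 94≥55, risk 7≤8 — P6 is at least as good on every objective and strictly better on at least one, so P6 dominates P10.

Yes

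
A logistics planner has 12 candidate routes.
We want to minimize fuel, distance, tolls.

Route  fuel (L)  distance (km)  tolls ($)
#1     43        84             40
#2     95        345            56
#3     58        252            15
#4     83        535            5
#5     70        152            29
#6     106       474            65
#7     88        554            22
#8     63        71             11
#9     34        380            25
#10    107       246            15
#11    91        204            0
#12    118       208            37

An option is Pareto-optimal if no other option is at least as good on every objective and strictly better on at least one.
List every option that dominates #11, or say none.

none

#1: worse on tolls (40 vs 0).
#2: worse on fuel (95 vs 91).
#3: worse on distance (252 vs 204).
#4: worse on distance (535 vs 204).
#5: worse on tolls (29 vs 0).
#6: worse on fuel (106 vs 91).
#7: worse on distance (554 vs 204).
#8: worse on tolls (11 vs 0).
#9: worse on distance (380 vs 204).
#10: worse on fuel (107 vs 91).
#12: worse on fuel (118 vs 91).
No option dominates #11.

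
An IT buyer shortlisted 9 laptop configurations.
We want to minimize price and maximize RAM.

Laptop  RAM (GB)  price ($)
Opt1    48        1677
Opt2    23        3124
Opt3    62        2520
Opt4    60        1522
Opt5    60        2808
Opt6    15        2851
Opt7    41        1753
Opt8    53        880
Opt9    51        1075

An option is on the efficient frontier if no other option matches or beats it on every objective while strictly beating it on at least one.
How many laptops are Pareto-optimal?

Opt1: dominated by Opt4 (RAM 60≥48, price 1522≤1677).
Opt2: dominated by Opt1 (RAM 48≥23, price 1677≤3124).
Opt3: not dominated (best RAM).
Opt4: not dominated.
Opt5: dominated by Opt3 (RAM 62≥60, price 2520≤2808).
Opt6: dominated by Opt1 (RAM 48≥15, price 1677≤2851).
Opt7: dominated by Opt1 (RAM 48≥41, price 1677≤1753).
Opt8: not dominated (best price).
Opt9: dominated by Opt8 (RAM 53≥51, price 880≤1075).
Pareto-optimal: Opt3, Opt4, Opt8 → 3.

3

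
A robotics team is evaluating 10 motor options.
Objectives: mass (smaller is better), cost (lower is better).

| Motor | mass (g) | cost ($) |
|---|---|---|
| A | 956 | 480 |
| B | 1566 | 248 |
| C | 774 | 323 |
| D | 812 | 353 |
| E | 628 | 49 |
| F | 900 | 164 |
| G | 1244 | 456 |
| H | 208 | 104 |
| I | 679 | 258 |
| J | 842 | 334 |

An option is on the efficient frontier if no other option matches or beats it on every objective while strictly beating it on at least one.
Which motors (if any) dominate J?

C: mass 774≤842, cost 323≤334 — dominates J.
E: mass 628≤842, cost 49≤334 — dominates J.
H: mass 208≤842, cost 104≤334 — dominates J.
I: mass 679≤842, cost 258≤334 — dominates J.
Others (A, B, D, F, G) are each worse than J on at least one objective.

C, E, H, I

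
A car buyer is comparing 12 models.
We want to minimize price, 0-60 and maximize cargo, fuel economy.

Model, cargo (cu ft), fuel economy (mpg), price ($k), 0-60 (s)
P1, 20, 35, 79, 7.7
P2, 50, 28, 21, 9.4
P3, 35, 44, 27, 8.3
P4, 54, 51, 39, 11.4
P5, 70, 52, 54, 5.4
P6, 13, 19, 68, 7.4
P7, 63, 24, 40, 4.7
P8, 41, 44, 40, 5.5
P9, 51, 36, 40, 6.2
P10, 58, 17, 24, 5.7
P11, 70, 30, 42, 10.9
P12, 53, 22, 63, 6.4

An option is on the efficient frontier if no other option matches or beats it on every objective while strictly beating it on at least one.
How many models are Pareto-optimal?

P1: dominated by P5 (cargo 70≥20, fuel economy 52≥35, price 54≤79, 0-60 5.4≤7.7).
P2: not dominated (best price).
P3: not dominated.
P4: not dominated.
P5: not dominated (best fuel economy).
P6: dominated by P5 (cargo 70≥13, fuel economy 52≥19, price 54≤68, 0-60 5.4≤7.4).
P7: not dominated (best 0-60).
P8: not dominated.
P9: not dominated.
P10: not dominated.
P11: not dominated.
P12: dominated by P5 (cargo 70≥53, fuel economy 52≥22, price 54≤63, 0-60 5.4≤6.4).
Pareto-optimal: P2, P3, P4, P5, P7, P8, P9, P10, P11 → 9.

9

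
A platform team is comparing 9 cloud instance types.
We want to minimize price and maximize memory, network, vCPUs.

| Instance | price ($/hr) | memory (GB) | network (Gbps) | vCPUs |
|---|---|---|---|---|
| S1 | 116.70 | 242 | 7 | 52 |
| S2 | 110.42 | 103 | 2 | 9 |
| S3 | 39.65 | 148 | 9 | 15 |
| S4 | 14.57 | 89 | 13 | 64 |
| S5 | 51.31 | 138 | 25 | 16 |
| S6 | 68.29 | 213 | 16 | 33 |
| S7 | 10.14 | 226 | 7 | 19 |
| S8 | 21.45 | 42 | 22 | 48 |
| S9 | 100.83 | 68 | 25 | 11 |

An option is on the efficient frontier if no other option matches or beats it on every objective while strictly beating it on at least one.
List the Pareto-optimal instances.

S1, S3, S4, S5, S6, S7, S8

S1: not dominated (best memory).
S2: dominated by S3 (price 39.65≤110.42, memory 148≥103, network 9≥2, vCPUs 15≥9).
S3: not dominated.
S4: not dominated (best vCPUs).
S5: not dominated.
S6: not dominated.
S7: not dominated (best price).
S8: not dominated.
S9: dominated by S5 (price 51.31≤100.83, memory 138≥68, network 25≥25, vCPUs 16≥11).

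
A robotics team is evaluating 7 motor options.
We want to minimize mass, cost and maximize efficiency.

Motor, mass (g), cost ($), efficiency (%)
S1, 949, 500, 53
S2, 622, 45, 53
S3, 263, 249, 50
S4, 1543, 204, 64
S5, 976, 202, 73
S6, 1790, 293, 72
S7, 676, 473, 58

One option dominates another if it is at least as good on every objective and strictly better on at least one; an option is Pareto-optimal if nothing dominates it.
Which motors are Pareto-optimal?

S2, S3, S5, S7

S1: dominated by S2 (mass 622≤949, cost 45≤500, efficiency 53≥53).
S2: not dominated (best cost).
S3: not dominated (best mass).
S4: dominated by S5 (mass 976≤1543, cost 202≤204, efficiency 73≥64).
S5: not dominated (best efficiency).
S6: dominated by S5 (mass 976≤1790, cost 202≤293, efficiency 73≥72).
S7: not dominated.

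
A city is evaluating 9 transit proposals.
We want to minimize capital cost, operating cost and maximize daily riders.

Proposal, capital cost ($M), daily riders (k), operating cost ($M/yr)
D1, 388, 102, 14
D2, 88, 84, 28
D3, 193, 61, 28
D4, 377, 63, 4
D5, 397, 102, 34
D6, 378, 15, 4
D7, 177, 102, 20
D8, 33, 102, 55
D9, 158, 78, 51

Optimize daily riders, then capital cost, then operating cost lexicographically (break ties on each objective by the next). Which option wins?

First maximize daily riders: best is 102, kept {D1, D5, D7, D8}.
Then minimize capital cost: best is 33, kept {D8}.

D8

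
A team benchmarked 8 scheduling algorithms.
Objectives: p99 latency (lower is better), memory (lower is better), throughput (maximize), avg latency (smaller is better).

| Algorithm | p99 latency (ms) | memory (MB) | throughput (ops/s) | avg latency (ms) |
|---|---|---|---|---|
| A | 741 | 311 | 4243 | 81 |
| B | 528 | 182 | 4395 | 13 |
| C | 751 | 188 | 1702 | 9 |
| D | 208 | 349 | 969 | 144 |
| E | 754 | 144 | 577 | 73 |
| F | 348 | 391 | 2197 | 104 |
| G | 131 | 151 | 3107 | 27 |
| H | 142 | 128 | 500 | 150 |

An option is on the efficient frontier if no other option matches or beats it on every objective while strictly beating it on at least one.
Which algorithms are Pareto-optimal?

A: dominated by B (p99 latency 528≤741, memory 182≤311, throughput 4395≥4243, avg latency 13≤81).
B: not dominated (best throughput).
C: not dominated (best avg latency).
D: dominated by G (p99 latency 131≤208, memory 151≤349, throughput 3107≥969, avg latency 27≤144).
E: not dominated.
F: dominated by G (p99 latency 131≤348, memory 151≤391, throughput 3107≥2197, avg latency 27≤104).
G: not dominated (best p99 latency).
H: not dominated (best memory).

B, C, E, G, H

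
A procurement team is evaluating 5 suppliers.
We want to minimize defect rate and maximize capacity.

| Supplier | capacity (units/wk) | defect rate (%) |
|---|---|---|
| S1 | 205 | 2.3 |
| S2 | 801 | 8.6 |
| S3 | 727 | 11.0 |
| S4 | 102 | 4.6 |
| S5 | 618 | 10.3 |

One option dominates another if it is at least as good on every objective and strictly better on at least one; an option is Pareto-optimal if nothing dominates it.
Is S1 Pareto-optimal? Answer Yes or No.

Yes

S2: worse on defect rate (8.6 vs 2.3).
S3: worse on defect rate (11.0 vs 2.3).
S4: worse on capacity (102 vs 205).
S5: worse on defect rate (10.3 vs 2.3).
No option is at least as good as S1 on every objective and strictly better on one.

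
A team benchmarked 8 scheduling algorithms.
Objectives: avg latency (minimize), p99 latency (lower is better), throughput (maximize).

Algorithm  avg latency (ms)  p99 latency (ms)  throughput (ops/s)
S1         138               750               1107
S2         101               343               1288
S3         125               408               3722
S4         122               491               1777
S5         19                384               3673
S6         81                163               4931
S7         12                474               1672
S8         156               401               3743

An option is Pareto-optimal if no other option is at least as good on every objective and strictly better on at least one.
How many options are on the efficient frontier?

3

S1: dominated by S2 (avg latency 101≤138, p99 latency 343≤750, throughput 1288≥1107).
S2: dominated by S6 (avg latency 81≤101, p99 latency 163≤343, throughput 4931≥1288).
S3: dominated by S6 (avg latency 81≤125, p99 latency 163≤408, throughput 4931≥3722).
S4: dominated by S5 (avg latency 19≤122, p99 latency 384≤491, throughput 3673≥1777).
S5: not dominated.
S6: not dominated (best p99 latency).
S7: not dominated (best avg latency).
S8: dominated by S6 (avg latency 81≤156, p99 latency 163≤401, throughput 4931≥3743).
Pareto-optimal: S5, S6, S7 → 3.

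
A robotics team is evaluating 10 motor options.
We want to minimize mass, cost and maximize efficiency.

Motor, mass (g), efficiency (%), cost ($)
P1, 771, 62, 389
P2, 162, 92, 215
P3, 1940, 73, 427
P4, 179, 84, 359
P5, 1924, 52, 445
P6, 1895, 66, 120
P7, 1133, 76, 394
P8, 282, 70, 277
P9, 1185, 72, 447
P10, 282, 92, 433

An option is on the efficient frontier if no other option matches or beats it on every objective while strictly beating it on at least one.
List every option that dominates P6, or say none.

none

P1: worse on efficiency (62 vs 66).
P2: worse on cost (215 vs 120).
P3: worse on mass (1940 vs 1895).
P4: worse on cost (359 vs 120).
P5: worse on mass (1924 vs 1895).
P7: worse on cost (394 vs 120).
P8: worse on cost (277 vs 120).
P9: worse on cost (447 vs 120).
P10: worse on cost (433 vs 120).
No option dominates P6.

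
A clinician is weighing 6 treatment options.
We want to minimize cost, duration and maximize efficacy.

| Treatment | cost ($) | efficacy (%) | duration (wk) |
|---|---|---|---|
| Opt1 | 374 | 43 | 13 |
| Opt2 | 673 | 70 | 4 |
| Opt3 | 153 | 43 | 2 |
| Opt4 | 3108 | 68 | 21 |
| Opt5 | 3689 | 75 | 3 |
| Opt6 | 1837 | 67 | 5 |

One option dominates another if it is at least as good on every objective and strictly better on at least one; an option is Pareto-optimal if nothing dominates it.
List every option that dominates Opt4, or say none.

Opt2

Opt2: cost 673≤3108, efficacy 70≥68, duration 4≤21 — dominates Opt4.
Others (Opt1, Opt3, Opt5, Opt6) are each worse than Opt4 on at least one objective.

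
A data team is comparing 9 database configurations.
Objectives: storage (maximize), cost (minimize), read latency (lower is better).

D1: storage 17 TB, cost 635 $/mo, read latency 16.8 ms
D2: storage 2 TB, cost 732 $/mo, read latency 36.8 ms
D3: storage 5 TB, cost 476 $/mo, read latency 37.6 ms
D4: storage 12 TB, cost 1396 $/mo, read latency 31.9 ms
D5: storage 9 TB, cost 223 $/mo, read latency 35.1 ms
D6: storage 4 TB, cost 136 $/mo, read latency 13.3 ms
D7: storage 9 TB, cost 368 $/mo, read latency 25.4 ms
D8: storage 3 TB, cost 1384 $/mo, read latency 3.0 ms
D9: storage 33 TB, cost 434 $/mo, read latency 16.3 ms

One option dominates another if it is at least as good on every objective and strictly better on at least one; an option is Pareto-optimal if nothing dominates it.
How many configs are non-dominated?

5

D1: dominated by D9 (storage 33≥17, cost 434≤635, read latency 16.3≤16.8).
D2: dominated by D1 (storage 17≥2, cost 635≤732, read latency 16.8≤36.8).
D3: dominated by D5 (storage 9≥5, cost 223≤476, read latency 35.1≤37.6).
D4: dominated by D1 (storage 17≥12, cost 635≤1396, read latency 16.8≤31.9).
D5: not dominated.
D6: not dominated (best cost).
D7: not dominated.
D8: not dominated (best read latency).
D9: not dominated (best storage).
Pareto-optimal: D5, D6, D7, D8, D9 → 5.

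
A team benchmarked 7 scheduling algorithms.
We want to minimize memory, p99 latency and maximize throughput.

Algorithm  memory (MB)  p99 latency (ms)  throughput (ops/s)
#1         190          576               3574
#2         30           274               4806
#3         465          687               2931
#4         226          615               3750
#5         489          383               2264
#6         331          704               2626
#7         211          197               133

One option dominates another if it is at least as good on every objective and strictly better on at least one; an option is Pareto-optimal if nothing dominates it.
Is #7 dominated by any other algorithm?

#1: worse on p99 latency (576 vs 197).
#2: worse on p99 latency (274 vs 197).
#3: worse on memory (465 vs 211).
#4: worse on memory (226 vs 211).
#5: worse on memory (489 vs 211).
#6: worse on memory (331 vs 211).
No option is at least as good as #7 on every objective and strictly better on one.

No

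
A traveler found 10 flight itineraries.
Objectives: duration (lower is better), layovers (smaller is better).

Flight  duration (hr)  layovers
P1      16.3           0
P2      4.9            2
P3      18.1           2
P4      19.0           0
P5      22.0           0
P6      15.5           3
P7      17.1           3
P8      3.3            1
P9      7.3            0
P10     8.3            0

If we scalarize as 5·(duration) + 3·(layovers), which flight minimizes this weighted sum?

P1: 5·16.3 + 3·0 = 81.5
P2: 5·4.9 + 3·2 = 30.5
P3: 5·18.1 + 3·2 = 96.5
P4: 5·19.0 + 3·0 = 95.0
P5: 5·22.0 + 3·0 = 110.0
P6: 5·15.5 + 3·3 = 86.5
P7: 5·17.1 + 3·3 = 94.5
P8: 5·3.3 + 3·1 = 19.5
P9: 5·7.3 + 3·0 = 36.5
P10: 5·8.3 + 3·0 = 41.5
Lowest: P8 at 19.5.

P8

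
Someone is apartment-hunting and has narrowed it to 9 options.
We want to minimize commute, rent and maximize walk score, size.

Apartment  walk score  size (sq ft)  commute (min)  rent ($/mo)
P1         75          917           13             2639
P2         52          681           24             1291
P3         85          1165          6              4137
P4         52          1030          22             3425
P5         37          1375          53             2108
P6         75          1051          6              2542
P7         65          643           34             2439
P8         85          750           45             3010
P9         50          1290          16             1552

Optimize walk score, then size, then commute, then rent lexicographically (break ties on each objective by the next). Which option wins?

P3

First maximize walk score: best is 85, kept {P3, P8}.
Then maximize size: best is 1165, kept {P3}.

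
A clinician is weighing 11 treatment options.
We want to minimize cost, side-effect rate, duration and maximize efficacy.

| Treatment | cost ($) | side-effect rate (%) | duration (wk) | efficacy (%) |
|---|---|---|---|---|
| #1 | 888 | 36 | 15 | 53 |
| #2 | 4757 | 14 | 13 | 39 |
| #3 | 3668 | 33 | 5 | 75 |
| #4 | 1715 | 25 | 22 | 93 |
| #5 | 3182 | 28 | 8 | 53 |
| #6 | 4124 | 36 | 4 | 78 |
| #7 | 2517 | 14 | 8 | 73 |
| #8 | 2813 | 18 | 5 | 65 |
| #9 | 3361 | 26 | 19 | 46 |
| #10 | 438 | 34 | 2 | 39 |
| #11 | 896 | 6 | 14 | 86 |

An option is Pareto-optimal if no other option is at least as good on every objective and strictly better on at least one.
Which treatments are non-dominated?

#1, #3, #4, #6, #7, #8, #10, #11

#1: not dominated.
#2: dominated by #7 (cost 2517≤4757, side-effect rate 14≤14, duration 8≤13, efficacy 73≥39).
#3: not dominated.
#4: not dominated (best efficacy).
#5: dominated by #7 (cost 2517≤3182, side-effect rate 14≤28, duration 8≤8, efficacy 73≥53).
#6: not dominated.
#7: not dominated.
#8: not dominated.
#9: dominated by #7 (cost 2517≤3361, side-effect rate 14≤26, duration 8≤19, efficacy 73≥46).
#10: not dominated (best cost).
#11: not dominated (best side-effect rate).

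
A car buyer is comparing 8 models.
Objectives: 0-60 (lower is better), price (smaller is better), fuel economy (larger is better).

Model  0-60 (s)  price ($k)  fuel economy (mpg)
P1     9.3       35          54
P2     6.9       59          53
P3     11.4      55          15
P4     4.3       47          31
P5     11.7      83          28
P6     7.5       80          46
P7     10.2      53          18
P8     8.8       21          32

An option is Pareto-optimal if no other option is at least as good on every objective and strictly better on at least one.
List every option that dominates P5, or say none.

P1: 0-60 9.3≤11.7, price 35≤83, fuel economy 54≥28 — dominates P5.
P2: 0-60 6.9≤11.7, price 59≤83, fuel economy 53≥28 — dominates P5.
P4: 0-60 4.3≤11.7, price 47≤83, fuel economy 31≥28 — dominates P5.
P6: 0-60 7.5≤11.7, price 80≤83, fuel economy 46≥28 — dominates P5.
P8: 0-60 8.8≤11.7, price 21≤83, fuel economy 32≥28 — dominates P5.
Others (P3, P7) are each worse than P5 on at least one objective.

P1, P2, P4, P6, P8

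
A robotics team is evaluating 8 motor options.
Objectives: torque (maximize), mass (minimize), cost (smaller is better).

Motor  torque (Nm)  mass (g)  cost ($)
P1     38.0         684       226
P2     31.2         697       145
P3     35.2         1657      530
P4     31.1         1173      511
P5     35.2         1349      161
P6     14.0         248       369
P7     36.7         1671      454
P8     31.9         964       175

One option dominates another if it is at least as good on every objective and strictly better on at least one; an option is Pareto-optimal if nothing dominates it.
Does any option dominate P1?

No

P2: worse on torque (31.2 vs 38.0).
P3: worse on torque (35.2 vs 38.0).
P4: worse on torque (31.1 vs 38.0).
P5: worse on torque (35.2 vs 38.0).
P6: worse on torque (14.0 vs 38.0).
P7: worse on torque (36.7 vs 38.0).
P8: worse on torque (31.9 vs 38.0).
No option is at least as good as P1 on every objective and strictly better on one.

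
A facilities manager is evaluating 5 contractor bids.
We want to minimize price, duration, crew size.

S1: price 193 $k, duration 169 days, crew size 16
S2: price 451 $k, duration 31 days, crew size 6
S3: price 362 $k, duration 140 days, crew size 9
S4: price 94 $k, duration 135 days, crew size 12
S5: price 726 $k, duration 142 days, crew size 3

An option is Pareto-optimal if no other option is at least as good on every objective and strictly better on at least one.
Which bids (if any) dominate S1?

S4

S4: price 94≤193, duration 135≤169, crew size 12≤16 — dominates S1.
Others (S2, S3, S5) are each worse than S1 on at least one objective.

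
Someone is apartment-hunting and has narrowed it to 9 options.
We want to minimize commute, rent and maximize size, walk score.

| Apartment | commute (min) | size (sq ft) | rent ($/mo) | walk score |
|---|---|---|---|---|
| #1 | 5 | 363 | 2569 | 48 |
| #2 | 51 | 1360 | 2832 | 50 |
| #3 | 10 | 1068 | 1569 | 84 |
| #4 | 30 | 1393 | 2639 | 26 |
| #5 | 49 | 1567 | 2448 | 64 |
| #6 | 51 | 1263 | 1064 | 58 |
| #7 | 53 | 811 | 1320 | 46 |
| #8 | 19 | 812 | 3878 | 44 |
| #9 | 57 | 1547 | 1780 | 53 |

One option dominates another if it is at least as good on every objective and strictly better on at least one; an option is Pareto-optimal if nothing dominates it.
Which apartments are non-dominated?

#1, #3, #4, #5, #6, #9

#1: not dominated (best commute).
#2: dominated by #5 (commute 49≤51, size 1567≥1360, rent 2448≤2832, walk score 64≥50).
#3: not dominated (best walk score).
#4: not dominated.
#5: not dominated (best size).
#6: not dominated (best rent).
#7: dominated by #6 (commute 51≤53, size 1263≥811, rent 1064≤1320, walk score 58≥46).
#8: dominated by #3 (commute 10≤19, size 1068≥812, rent 1569≤3878, walk score 84≥44).
#9: not dominated.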